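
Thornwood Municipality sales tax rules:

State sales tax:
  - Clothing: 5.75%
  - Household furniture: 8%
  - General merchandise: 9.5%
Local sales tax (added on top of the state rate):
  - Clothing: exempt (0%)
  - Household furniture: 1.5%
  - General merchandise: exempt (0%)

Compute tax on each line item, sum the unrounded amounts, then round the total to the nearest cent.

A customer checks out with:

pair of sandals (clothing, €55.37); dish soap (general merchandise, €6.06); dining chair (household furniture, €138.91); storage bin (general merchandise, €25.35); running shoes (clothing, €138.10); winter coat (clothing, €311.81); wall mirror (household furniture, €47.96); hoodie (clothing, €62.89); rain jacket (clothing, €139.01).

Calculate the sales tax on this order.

€61.40

Pair of sandals €55.37: clothing → 5.75% + 0% local = 5.75% → €3.183775
Dish soap €6.06: general merchandise → 9.5% + 0% local = 9.5% → €0.5757
Dining chair €138.91: household furniture → 8% + 1.5% local = 9.5% → €13.19645
Storage bin €25.35: general merchandise → 9.5% + 0% local = 9.5% → €2.40825
Running shoes €138.10: clothing → 5.75% + 0% local = 5.75% → €7.94075
Winter coat €311.81: clothing → 5.75% + 0% local = 5.75% → €17.929075
Wall mirror €47.96: household furniture → 8% + 1.5% local = 9.5% → €4.5562
Hoodie €62.89: clothing → 5.75% + 0% local = 5.75% → €3.616175
Rain jacket €139.01: clothing → 5.75% + 0% local = 5.75% → €7.993075
Unrounded tax sum = €61.39945 → €61.40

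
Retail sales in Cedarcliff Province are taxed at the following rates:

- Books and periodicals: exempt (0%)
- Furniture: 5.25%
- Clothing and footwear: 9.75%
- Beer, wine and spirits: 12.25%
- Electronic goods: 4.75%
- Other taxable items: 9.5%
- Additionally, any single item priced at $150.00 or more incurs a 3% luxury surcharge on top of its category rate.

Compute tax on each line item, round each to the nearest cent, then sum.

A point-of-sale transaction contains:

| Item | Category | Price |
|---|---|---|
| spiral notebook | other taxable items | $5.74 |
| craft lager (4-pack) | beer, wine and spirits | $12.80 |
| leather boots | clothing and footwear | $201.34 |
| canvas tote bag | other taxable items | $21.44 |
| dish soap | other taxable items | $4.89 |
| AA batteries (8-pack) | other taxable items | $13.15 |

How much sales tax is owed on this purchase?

$31.54

Spiral notebook $5.74: other taxable items → 9.5% → $0.55
Craft lager (4-pack) $12.80: beer, wine and spirits → 12.25% → $1.57
Leather boots $201.34: clothing and footwear → 9.75% + 3% surcharge = 12.75% → $25.67
Canvas tote bag $21.44: other taxable items → 9.5% → $2.04
Dish soap $4.89: other taxable items → 9.5% → $0.46
AA batteries (8-pack) $13.15: other taxable items → 9.5% → $1.25
Total tax = $0.55 + $1.57 + $25.67 + $2.04 + $0.46 + $1.25 = $31.54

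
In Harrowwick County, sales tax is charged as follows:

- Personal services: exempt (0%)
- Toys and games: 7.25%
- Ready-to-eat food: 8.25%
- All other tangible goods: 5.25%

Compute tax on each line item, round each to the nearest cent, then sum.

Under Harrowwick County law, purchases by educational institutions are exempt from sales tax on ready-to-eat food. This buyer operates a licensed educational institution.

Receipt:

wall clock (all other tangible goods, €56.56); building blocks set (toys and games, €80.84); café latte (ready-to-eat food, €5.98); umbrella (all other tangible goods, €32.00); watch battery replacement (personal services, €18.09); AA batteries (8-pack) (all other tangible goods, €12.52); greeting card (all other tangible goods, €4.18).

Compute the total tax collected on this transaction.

Wall clock €56.56: all other tangible goods → 5.25% → €2.97
Building blocks set €80.84: toys and games → 7.25% → €5.86
Café latte €5.98: ready-to-eat food, buyer-exempt → 0% → €0.00
Umbrella €32.00: all other tangible goods → 5.25% → €1.68
Watch battery replacement €18.09: personal services → 0% → €0.00
AA batteries (8-pack) €12.52: all other tangible goods → 5.25% → €0.66
Greeting card €4.18: all other tangible goods → 5.25% → €0.22
Total tax = €2.97 + €5.86 + €1.68 + €0.66 + €0.22 = €11.39

€11.39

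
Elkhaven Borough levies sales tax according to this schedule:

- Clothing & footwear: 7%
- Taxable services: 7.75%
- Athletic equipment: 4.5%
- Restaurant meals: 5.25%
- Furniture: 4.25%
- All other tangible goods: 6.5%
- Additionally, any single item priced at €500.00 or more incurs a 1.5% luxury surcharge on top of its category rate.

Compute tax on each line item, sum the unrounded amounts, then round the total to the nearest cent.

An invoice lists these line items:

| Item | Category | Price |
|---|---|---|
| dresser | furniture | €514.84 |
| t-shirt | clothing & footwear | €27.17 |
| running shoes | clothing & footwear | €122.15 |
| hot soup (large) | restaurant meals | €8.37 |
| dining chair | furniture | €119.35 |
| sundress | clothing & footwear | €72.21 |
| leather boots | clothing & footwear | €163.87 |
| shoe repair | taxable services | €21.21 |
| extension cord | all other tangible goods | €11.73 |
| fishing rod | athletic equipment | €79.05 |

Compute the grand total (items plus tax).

Dresser €514.84: furniture → 4.25% + 1.5% surcharge = 5.75% → €29.6033
T-shirt €27.17: clothing & footwear → 7% → €1.9019
Running shoes €122.15: clothing & footwear → 7% → €8.5505
Hot soup (large) €8.37: restaurant meals → 5.25% → €0.439425
Dining chair €119.35: furniture → 4.25% → €5.072375
Sundress €72.21: clothing & footwear → 7% → €5.0547
Leather boots €163.87: clothing & footwear → 7% → €11.4709
Shoe repair €21.21: taxable services → 7.75% → €1.643775
Extension cord €11.73: all other tangible goods → 6.5% → €0.76245
Fishing rod €79.05: athletic equipment → 4.5% → €3.55725
Subtotal = €1139.95; unrounded tax = €68.056575 → €68.06; total due = €1208.01

€1208.01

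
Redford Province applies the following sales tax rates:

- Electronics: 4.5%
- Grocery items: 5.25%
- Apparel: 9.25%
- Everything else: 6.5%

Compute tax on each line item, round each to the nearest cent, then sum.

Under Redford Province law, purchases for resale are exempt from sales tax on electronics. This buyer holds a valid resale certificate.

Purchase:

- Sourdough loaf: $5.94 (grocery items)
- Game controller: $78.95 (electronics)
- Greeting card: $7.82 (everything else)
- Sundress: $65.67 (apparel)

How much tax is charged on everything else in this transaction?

$0.51

Greeting card $7.82: everything else → 6.5% → $0.51
Tax on everything else = $0.51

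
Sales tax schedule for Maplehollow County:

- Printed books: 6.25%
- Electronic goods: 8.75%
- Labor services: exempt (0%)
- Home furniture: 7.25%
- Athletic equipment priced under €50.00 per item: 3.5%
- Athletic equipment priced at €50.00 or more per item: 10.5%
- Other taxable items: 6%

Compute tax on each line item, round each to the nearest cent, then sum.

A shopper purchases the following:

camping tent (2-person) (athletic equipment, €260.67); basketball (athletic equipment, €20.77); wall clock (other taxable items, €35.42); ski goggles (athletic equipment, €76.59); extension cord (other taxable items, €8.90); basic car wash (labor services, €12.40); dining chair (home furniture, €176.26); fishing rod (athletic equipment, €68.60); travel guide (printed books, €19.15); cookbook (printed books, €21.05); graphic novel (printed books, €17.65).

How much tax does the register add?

Camping tent (2-person) €260.67: athletic equipment, €50.00 or more → 10.5% → €27.37
Basketball €20.77: athletic equipment, under €50.00 → 3.5% → €0.73
Wall clock €35.42: other taxable items → 6% → €2.13
Ski goggles €76.59: athletic equipment, €50.00 or more → 10.5% → €8.04
Extension cord €8.90: other taxable items → 6% → €0.53
Basic car wash €12.40: labor services → 0% → €0.00
Dining chair €176.26: home furniture → 7.25% → €12.78
Fishing rod €68.60: athletic equipment, €50.00 or more → 10.5% → €7.20
Travel guide €19.15: printed books → 6.25% → €1.20
Cookbook €21.05: printed books → 6.25% → €1.32
Graphic novel €17.65: printed books → 6.25% → €1.10
Total tax = €27.37 + €0.73 + €2.13 + €8.04 + €0.53 + €12.78 + €7.20 + €1.20 + €1.32 + €1.10 = €62.40

€62.40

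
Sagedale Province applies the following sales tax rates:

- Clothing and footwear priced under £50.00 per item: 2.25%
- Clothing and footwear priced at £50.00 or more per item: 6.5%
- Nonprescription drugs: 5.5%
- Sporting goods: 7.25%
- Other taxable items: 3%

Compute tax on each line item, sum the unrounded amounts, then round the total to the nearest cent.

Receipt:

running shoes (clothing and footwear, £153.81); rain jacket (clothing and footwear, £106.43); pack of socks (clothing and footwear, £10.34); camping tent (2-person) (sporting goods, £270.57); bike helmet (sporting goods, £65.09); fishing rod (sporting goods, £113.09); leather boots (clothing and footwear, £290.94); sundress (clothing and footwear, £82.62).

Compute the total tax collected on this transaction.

£73.96

Running shoes £153.81: clothing and footwear, £50.00 or more → 6.5% → £9.99765
Rain jacket £106.43: clothing and footwear, £50.00 or more → 6.5% → £6.91795
Pack of socks £10.34: clothing and footwear, under £50.00 → 2.25% → £0.23265
Camping tent (2-person) £270.57: sporting goods → 7.25% → £19.616325
Bike helmet £65.09: sporting goods → 7.25% → £4.719025
Fishing rod £113.09: sporting goods → 7.25% → £8.199025
Leather boots £290.94: clothing and footwear, £50.00 or more → 6.5% → £18.9111
Sundress £82.62: clothing and footwear, £50.00 or more → 6.5% → £5.3703
Unrounded tax sum = £73.964025 → £73.96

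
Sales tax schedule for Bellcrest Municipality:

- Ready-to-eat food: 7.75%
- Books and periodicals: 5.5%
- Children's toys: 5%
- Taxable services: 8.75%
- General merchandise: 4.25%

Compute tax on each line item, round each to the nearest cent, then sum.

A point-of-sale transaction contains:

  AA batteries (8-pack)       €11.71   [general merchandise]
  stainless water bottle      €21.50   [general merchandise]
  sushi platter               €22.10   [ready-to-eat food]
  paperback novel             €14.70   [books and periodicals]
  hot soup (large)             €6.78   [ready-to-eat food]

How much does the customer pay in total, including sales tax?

€81.25

AA batteries (8-pack) €11.71: general merchandise → 4.25% → €0.50
Stainless water bottle €21.50: general merchandise → 4.25% → €0.91
Sushi platter €22.10: ready-to-eat food → 7.75% → €1.71
Paperback novel €14.70: books and periodicals → 5.5% → €0.81
Hot soup (large) €6.78: ready-to-eat food → 7.75% → €0.53
Subtotal = €76.79; tax = €4.46; total due = €81.25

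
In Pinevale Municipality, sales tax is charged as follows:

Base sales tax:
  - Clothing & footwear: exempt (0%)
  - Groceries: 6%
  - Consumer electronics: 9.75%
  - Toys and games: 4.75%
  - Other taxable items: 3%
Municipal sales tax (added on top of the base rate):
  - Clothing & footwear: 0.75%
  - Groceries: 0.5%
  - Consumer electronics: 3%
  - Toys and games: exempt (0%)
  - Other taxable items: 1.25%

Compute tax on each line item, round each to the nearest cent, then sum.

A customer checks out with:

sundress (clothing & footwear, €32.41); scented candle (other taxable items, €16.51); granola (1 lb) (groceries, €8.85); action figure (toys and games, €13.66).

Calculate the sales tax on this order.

Sundress €32.41: clothing & footwear → 0% + 0.75% municipal = 0.75% → €0.24
Scented candle €16.51: other taxable items → 3% + 1.25% municipal = 4.25% → €0.70
Granola (1 lb) €8.85: groceries → 6% + 0.5% municipal = 6.5% → €0.58
Action figure €13.66: toys and games → 4.75% + 0% municipal = 4.75% → €0.65
Total tax = €0.24 + €0.70 + €0.58 + €0.65 = €2.17

€2.17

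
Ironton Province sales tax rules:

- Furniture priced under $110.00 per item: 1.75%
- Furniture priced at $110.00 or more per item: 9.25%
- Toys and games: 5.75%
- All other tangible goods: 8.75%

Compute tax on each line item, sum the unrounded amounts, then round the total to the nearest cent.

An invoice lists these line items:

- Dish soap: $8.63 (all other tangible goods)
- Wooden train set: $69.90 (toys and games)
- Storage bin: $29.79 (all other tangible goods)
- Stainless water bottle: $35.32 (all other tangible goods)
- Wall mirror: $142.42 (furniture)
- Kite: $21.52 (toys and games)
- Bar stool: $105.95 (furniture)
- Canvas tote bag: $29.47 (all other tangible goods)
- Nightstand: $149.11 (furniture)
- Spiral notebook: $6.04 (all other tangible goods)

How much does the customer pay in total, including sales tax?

Dish soap $8.63: all other tangible goods → 8.75% → $0.755125
Wooden train set $69.90: toys and games → 5.75% → $4.01925
Storage bin $29.79: all other tangible goods → 8.75% → $2.606625
Stainless water bottle $35.32: all other tangible goods → 8.75% → $3.0905
Wall mirror $142.42: furniture, $110.00 or more → 9.25% → $13.17385
Kite $21.52: toys and games → 5.75% → $1.2374
Bar stool $105.95: furniture, under $110.00 → 1.75% → $1.854125
Canvas tote bag $29.47: all other tangible goods → 8.75% → $2.578625
Nightstand $149.11: furniture, $110.00 or more → 9.25% → $13.792675
Spiral notebook $6.04: all other tangible goods → 8.75% → $0.5285
Subtotal = $598.15; unrounded tax = $43.636675 → $43.64; total due = $641.79

$641.79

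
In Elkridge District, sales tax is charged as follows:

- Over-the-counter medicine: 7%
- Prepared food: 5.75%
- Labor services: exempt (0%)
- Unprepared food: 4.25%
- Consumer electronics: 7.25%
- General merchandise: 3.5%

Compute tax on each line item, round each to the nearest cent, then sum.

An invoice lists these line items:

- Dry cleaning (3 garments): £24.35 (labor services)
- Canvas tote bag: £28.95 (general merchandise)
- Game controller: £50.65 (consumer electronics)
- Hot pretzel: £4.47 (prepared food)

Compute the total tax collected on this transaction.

£4.94

Dry cleaning (3 garments) £24.35: labor services → 0% → £0.00
Canvas tote bag £28.95: general merchandise → 3.5% → £1.01
Game controller £50.65: consumer electronics → 7.25% → £3.67
Hot pretzel £4.47: prepared food → 5.75% → £0.26
Total tax = £1.01 + £3.67 + £0.26 = £4.94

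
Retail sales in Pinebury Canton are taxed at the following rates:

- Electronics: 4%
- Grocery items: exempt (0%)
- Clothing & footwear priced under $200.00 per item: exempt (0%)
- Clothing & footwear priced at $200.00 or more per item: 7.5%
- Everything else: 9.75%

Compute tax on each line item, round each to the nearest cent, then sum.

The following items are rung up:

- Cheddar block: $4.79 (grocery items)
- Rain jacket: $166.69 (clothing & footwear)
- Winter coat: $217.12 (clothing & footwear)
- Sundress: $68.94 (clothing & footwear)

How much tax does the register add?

$16.28

Cheddar block $4.79: grocery items → 0% → $0.00
Rain jacket $166.69: clothing & footwear, under $200.00 → 0% → $0.00
Winter coat $217.12: clothing & footwear, $200.00 or more → 7.5% → $16.28
Sundress $68.94: clothing & footwear, under $200.00 → 0% → $0.00
Total tax = $16.28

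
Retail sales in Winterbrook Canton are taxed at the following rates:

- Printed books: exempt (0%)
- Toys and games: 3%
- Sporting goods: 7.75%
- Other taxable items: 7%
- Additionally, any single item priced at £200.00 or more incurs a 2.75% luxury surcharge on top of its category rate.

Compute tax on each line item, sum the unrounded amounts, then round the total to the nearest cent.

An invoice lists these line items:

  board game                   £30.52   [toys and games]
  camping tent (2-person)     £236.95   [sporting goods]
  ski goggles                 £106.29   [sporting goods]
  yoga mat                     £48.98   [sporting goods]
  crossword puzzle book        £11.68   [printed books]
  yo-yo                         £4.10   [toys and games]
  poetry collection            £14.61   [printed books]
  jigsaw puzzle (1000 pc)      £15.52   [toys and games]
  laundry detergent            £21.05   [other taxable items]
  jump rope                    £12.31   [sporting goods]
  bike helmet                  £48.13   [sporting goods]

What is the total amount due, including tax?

Board game £30.52: toys and games → 3% → £0.9156
Camping tent (2-person) £236.95: sporting goods → 7.75% + 2.75% surcharge = 10.5% → £24.87975
Ski goggles £106.29: sporting goods → 7.75% → £8.237475
Yoga mat £48.98: sporting goods → 7.75% → £3.79595
Crossword puzzle book £11.68: printed books → 0% → £0.00
Yo-yo £4.10: toys and games → 3% → £0.123
Poetry collection £14.61: printed books → 0% → £0.00
Jigsaw puzzle (1000 pc) £15.52: toys and games → 3% → £0.4656
Laundry detergent £21.05: other taxable items → 7% → £1.4735
Jump rope £12.31: sporting goods → 7.75% → £0.954025
Bike helmet £48.13: sporting goods → 7.75% → £3.730075
Subtotal = £550.14; unrounded tax = £44.574975 → £44.57; total due = £594.71

£594.71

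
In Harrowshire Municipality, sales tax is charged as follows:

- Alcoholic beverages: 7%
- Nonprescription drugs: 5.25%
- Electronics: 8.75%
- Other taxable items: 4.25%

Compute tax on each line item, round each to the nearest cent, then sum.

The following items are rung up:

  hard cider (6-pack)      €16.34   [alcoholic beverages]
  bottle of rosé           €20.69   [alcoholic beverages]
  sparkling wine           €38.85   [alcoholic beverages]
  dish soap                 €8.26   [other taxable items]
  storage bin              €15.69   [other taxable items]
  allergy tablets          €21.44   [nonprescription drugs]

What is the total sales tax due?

€7.46

Hard cider (6-pack) €16.34: alcoholic beverages → 7% → €1.14
Bottle of rosé €20.69: alcoholic beverages → 7% → €1.45
Sparkling wine €38.85: alcoholic beverages → 7% → €2.72
Dish soap €8.26: other taxable items → 4.25% → €0.35
Storage bin €15.69: other taxable items → 4.25% → €0.67
Allergy tablets €21.44: nonprescription drugs → 5.25% → €1.13
Total tax = €1.14 + €1.45 + €2.72 + €0.35 + €0.67 + €1.13 = €7.46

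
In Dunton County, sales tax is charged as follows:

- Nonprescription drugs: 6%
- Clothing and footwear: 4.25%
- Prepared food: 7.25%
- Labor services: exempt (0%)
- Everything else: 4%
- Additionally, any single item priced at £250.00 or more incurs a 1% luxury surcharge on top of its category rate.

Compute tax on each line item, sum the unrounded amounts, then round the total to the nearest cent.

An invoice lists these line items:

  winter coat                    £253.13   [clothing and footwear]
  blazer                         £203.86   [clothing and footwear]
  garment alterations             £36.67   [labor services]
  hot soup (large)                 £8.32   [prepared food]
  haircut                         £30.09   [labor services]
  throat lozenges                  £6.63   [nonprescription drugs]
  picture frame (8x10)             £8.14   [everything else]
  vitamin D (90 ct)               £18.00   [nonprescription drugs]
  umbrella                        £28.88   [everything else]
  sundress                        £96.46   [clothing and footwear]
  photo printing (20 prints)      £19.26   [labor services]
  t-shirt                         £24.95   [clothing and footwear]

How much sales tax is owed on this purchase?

Winter coat £253.13: clothing and footwear → 4.25% + 1% surcharge = 5.25% → £13.289325
Blazer £203.86: clothing and footwear → 4.25% → £8.66405
Garment alterations £36.67: labor services → 0% → £0.00
Hot soup (large) £8.32: prepared food → 7.25% → £0.6032
Haircut £30.09: labor services → 0% → £0.00
Throat lozenges £6.63: nonprescription drugs → 6% → £0.3978
Picture frame (8x10) £8.14: everything else → 4% → £0.3256
Vitamin D (90 ct) £18.00: nonprescription drugs → 6% → £1.08
Umbrella £28.88: everything else → 4% → £1.1552
Sundress £96.46: clothing and footwear → 4.25% → £4.09955
Photo printing (20 prints) £19.26: labor services → 0% → £0.00
T-shirt £24.95: clothing and footwear → 4.25% → £1.060375
Unrounded tax sum = £30.6751 → £30.68

£30.68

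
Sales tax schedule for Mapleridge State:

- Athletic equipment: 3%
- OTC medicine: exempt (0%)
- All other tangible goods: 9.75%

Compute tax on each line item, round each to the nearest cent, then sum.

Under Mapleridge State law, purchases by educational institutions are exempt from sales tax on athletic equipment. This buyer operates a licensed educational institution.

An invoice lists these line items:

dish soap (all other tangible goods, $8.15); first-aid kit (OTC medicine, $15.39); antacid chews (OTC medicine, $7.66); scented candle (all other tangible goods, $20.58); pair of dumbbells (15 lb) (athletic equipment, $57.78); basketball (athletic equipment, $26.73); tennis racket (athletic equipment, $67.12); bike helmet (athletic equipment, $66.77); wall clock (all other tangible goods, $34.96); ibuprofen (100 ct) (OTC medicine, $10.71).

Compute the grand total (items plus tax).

Dish soap $8.15: all other tangible goods → 9.75% → $0.79
First-aid kit $15.39: OTC medicine → 0% → $0.00
Antacid chews $7.66: OTC medicine → 0% → $0.00
Scented candle $20.58: all other tangible goods → 9.75% → $2.01
Pair of dumbbells (15 lb) $57.78: athletic equipment, buyer-exempt → 0% → $0.00
Basketball $26.73: athletic equipment, buyer-exempt → 0% → $0.00
Tennis racket $67.12: athletic equipment, buyer-exempt → 0% → $0.00
Bike helmet $66.77: athletic equipment, buyer-exempt → 0% → $0.00
Wall clock $34.96: all other tangible goods → 9.75% → $3.41
Ibuprofen (100 ct) $10.71: OTC medicine → 0% → $0.00
Subtotal = $315.85; tax = $6.21; total due = $322.06

$322.06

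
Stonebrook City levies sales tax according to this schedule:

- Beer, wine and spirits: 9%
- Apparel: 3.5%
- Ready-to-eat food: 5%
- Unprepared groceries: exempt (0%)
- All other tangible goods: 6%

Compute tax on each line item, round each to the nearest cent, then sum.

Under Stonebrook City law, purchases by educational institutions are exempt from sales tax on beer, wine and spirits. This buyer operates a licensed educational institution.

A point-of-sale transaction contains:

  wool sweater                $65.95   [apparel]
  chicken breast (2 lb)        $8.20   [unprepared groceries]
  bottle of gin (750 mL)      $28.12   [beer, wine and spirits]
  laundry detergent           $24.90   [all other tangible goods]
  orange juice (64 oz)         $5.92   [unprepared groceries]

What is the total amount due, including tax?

Wool sweater $65.95: apparel → 3.5% → $2.31
Chicken breast (2 lb) $8.20: unprepared groceries → 0% → $0.00
Bottle of gin (750 mL) $28.12: beer, wine and spirits, buyer-exempt → 0% → $0.00
Laundry detergent $24.90: all other tangible goods → 6% → $1.49
Orange juice (64 oz) $5.92: unprepared groceries → 0% → $0.00
Subtotal = $133.09; tax = $3.80; total due = $136.89

$136.89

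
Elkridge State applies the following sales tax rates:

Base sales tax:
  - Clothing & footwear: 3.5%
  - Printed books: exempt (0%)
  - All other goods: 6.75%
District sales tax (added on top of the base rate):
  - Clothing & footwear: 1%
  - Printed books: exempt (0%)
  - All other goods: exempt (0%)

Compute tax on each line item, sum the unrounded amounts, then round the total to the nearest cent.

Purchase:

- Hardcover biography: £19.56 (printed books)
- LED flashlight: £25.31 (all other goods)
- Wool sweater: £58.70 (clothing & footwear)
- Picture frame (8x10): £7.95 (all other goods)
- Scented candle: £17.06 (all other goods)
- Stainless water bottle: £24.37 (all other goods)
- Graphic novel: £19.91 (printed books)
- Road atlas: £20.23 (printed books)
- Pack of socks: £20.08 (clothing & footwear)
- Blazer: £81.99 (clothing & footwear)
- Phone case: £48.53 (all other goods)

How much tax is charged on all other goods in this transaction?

LED flashlight £25.31: all other goods → 6.75% + 0% district = 6.75% → £1.708425
Picture frame (8x10) £7.95: all other goods → 6.75% + 0% district = 6.75% → £0.536625
Scented candle £17.06: all other goods → 6.75% + 0% district = 6.75% → £1.15155
Stainless water bottle £24.37: all other goods → 6.75% + 0% district = 6.75% → £1.644975
Phone case £48.53: all other goods → 6.75% + 0% district = 6.75% → £3.275775
Tax on all other goods: unrounded sum = £8.31735 → £8.32

£8.32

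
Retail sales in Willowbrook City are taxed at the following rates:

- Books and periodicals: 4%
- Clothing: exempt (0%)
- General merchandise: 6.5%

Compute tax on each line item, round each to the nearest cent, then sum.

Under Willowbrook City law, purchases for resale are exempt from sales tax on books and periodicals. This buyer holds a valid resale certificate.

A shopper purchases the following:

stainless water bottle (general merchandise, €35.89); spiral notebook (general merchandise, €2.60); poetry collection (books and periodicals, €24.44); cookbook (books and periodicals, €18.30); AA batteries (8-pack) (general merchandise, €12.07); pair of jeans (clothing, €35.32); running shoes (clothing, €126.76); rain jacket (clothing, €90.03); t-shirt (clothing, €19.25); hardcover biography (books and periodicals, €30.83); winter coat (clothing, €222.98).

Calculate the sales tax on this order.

Stainless water bottle €35.89: general merchandise → 6.5% → €2.33
Spiral notebook €2.60: general merchandise → 6.5% → €0.17
Poetry collection €24.44: books and periodicals, buyer-exempt → 0% → €0.00
Cookbook €18.30: books and periodicals, buyer-exempt → 0% → €0.00
AA batteries (8-pack) €12.07: general merchandise → 6.5% → €0.78
Pair of jeans €35.32: clothing → 0% → €0.00
Running shoes €126.76: clothing → 0% → €0.00
Rain jacket €90.03: clothing → 0% → €0.00
T-shirt €19.25: clothing → 0% → €0.00
Hardcover biography €30.83: books and periodicals, buyer-exempt → 0% → €0.00
Winter coat €222.98: clothing → 0% → €0.00
Total tax = €2.33 + €0.17 + €0.78 = €3.28

€3.28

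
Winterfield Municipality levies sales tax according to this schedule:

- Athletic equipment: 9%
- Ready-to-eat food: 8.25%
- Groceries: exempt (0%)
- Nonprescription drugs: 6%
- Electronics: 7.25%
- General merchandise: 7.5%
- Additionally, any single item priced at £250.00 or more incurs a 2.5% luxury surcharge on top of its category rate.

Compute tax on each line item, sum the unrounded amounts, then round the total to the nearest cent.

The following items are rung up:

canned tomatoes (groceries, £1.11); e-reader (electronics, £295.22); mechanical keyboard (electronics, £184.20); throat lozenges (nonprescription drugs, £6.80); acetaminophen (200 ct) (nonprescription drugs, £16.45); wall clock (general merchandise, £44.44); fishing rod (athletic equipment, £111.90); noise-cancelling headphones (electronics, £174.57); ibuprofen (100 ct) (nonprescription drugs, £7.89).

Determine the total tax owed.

Canned tomatoes £1.11: groceries → 0% → £0.00
E-reader £295.22: electronics → 7.25% + 2.5% surcharge = 9.75% → £28.78395
Mechanical keyboard £184.20: electronics → 7.25% → £13.3545
Throat lozenges £6.80: nonprescription drugs → 6% → £0.408
Acetaminophen (200 ct) £16.45: nonprescription drugs → 6% → £0.987
Wall clock £44.44: general merchandise → 7.5% → £3.333
Fishing rod £111.90: athletic equipment → 9% → £10.071
Noise-cancelling headphones £174.57: electronics → 7.25% → £12.656325
Ibuprofen (100 ct) £7.89: nonprescription drugs → 6% → £0.4734
Unrounded tax sum = £70.067175 → £70.07

£70.07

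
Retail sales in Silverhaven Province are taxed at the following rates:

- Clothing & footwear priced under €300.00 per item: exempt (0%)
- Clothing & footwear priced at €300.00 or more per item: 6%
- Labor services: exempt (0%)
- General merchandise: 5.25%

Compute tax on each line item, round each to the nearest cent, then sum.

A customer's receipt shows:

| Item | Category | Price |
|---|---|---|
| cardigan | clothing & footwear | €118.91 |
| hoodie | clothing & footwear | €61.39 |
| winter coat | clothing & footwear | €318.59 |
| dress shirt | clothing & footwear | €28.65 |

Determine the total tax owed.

Cardigan €118.91: clothing & footwear, under €300.00 → 0% → €0.00
Hoodie €61.39: clothing & footwear, under €300.00 → 0% → €0.00
Winter coat €318.59: clothing & footwear, €300.00 or more → 6% → €19.12
Dress shirt €28.65: clothing & footwear, under €300.00 → 0% → €0.00
Total tax = €19.12

€19.12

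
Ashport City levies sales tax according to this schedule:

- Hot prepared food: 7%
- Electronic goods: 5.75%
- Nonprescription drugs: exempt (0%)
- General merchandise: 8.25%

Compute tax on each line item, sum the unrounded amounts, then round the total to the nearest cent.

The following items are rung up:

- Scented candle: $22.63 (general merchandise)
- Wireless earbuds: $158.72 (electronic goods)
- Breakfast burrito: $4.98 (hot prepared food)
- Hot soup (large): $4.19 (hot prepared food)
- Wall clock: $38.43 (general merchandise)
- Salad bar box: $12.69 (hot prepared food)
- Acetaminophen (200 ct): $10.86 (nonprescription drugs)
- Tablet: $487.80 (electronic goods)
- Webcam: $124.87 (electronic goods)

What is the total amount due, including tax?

Scented candle $22.63: general merchandise → 8.25% → $1.866975
Wireless earbuds $158.72: electronic goods → 5.75% → $9.1264
Breakfast burrito $4.98: hot prepared food → 7% → $0.3486
Hot soup (large) $4.19: hot prepared food → 7% → $0.2933
Wall clock $38.43: general merchandise → 8.25% → $3.170475
Salad bar box $12.69: hot prepared food → 7% → $0.8883
Acetaminophen (200 ct) $10.86: nonprescription drugs → 0% → $0.00
Tablet $487.80: electronic goods → 5.75% → $28.0485
Webcam $124.87: electronic goods → 5.75% → $7.180025
Subtotal = $865.17; unrounded tax = $50.922575 → $50.92; total due = $916.09

$916.09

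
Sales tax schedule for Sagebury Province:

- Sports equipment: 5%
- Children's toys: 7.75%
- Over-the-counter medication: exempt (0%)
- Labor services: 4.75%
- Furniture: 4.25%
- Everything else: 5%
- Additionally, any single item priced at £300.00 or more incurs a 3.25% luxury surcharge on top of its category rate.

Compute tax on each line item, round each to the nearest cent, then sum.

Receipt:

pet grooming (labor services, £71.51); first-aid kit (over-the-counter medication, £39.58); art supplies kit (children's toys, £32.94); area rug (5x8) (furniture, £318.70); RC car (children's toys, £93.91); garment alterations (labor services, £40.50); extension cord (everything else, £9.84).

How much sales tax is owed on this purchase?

Pet grooming £71.51: labor services → 4.75% → £3.40
First-aid kit £39.58: over-the-counter medication → 0% → £0.00
Art supplies kit £32.94: children's toys → 7.75% → £2.55
Area rug (5x8) £318.70: furniture → 4.25% + 3.25% surcharge = 7.5% → £23.90
RC car £93.91: children's toys → 7.75% → £7.28
Garment alterations £40.50: labor services → 4.75% → £1.92
Extension cord £9.84: everything else → 5% → £0.49
Total tax = £3.40 + £2.55 + £23.90 + £7.28 + £1.92 + £0.49 = £39.54

£39.54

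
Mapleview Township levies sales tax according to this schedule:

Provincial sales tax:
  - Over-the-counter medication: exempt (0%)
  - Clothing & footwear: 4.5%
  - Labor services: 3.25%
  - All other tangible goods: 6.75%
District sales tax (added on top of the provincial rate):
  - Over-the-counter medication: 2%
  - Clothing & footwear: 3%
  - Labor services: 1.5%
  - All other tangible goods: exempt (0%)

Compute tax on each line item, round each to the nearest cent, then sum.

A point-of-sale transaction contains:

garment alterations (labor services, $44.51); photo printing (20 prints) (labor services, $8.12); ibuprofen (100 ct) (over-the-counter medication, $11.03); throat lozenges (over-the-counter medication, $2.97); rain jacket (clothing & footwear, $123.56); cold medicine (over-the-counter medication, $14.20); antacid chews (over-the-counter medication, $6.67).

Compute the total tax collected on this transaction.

Garment alterations $44.51: labor services → 3.25% + 1.5% district = 4.75% → $2.11
Photo printing (20 prints) $8.12: labor services → 3.25% + 1.5% district = 4.75% → $0.39
Ibuprofen (100 ct) $11.03: over-the-counter medication → 0% + 2% district = 2% → $0.22
Throat lozenges $2.97: over-the-counter medication → 0% + 2% district = 2% → $0.06
Rain jacket $123.56: clothing & footwear → 4.5% + 3% district = 7.5% → $9.27
Cold medicine $14.20: over-the-counter medication → 0% + 2% district = 2% → $0.28
Antacid chews $6.67: over-the-counter medication → 0% + 2% district = 2% → $0.13
Total tax = $2.11 + $0.39 + $0.22 + $0.06 + $9.27 + $0.28 + $0.13 = $12.46

$12.46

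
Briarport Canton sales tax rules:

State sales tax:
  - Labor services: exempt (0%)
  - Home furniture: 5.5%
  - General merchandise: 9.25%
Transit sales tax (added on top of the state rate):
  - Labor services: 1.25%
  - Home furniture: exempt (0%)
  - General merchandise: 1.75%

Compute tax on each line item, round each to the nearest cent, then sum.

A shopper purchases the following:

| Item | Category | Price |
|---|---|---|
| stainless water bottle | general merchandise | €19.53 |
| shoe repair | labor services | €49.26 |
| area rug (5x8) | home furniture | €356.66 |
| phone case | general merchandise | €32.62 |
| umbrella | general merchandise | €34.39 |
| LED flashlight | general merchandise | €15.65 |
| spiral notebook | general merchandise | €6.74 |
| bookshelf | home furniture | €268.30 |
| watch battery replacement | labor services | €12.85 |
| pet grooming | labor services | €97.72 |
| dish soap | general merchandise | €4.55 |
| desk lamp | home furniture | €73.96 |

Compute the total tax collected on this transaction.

€52.93

Stainless water bottle €19.53: general merchandise → 9.25% + 1.75% transit = 11% → €2.15
Shoe repair €49.26: labor services → 0% + 1.25% transit = 1.25% → €0.62
Area rug (5x8) €356.66: home furniture → 5.5% + 0% transit = 5.5% → €19.62
Phone case €32.62: general merchandise → 9.25% + 1.75% transit = 11% → €3.59
Umbrella €34.39: general merchandise → 9.25% + 1.75% transit = 11% → €3.78
LED flashlight €15.65: general merchandise → 9.25% + 1.75% transit = 11% → €1.72
Spiral notebook €6.74: general merchandise → 9.25% + 1.75% transit = 11% → €0.74
Bookshelf €268.30: home furniture → 5.5% + 0% transit = 5.5% → €14.76
Watch battery replacement €12.85: labor services → 0% + 1.25% transit = 1.25% → €0.16
Pet grooming €97.72: labor services → 0% + 1.25% transit = 1.25% → €1.22
Dish soap €4.55: general merchandise → 9.25% + 1.75% transit = 11% → €0.50
Desk lamp €73.96: home furniture → 5.5% + 0% transit = 5.5% → €4.07
Total tax = €2.15 + €0.62 + €19.62 + €3.59 + €3.78 + €1.72 + €0.74 + €14.76 + €0.16 + €1.22 + €0.50 + €4.07 = €52.93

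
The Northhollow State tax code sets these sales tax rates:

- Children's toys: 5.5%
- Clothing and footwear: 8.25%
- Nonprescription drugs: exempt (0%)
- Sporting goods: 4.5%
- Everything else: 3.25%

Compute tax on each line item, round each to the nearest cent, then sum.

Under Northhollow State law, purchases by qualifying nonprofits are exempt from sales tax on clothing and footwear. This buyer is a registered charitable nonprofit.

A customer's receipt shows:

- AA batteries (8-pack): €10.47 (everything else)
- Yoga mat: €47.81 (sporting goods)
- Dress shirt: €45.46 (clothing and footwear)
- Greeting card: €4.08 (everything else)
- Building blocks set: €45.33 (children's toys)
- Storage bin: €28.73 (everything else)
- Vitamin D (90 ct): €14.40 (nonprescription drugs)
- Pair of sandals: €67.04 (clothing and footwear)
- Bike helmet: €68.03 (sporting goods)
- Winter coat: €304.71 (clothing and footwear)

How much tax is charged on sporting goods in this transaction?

Yoga mat €47.81: sporting goods → 4.5% → €2.15
Bike helmet €68.03: sporting goods → 4.5% → €3.06
Tax on sporting goods = €2.15 + €3.06 = €5.21

€5.21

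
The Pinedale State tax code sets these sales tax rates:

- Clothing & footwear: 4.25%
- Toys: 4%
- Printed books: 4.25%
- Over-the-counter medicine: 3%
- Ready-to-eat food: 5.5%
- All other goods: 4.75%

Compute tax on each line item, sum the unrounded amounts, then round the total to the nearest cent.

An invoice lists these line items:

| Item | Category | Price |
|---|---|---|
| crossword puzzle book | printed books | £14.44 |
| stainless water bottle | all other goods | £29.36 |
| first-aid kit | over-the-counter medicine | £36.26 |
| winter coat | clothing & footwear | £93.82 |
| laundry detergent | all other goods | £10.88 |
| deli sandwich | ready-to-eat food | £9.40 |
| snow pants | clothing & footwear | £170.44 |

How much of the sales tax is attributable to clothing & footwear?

Winter coat £93.82: clothing & footwear → 4.25% → £3.98735
Snow pants £170.44: clothing & footwear → 4.25% → £7.2437
Tax on clothing & footwear: unrounded sum = £11.23105 → £11.23

£11.23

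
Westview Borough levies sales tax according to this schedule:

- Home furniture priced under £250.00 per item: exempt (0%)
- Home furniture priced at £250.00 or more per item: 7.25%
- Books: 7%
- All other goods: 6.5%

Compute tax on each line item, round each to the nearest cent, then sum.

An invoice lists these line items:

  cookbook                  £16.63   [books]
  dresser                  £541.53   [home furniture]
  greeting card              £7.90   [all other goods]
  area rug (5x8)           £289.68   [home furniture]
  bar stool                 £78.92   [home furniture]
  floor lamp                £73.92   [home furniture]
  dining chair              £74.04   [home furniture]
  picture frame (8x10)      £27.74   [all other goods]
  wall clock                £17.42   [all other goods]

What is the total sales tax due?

Cookbook £16.63: books → 7% → £1.16
Dresser £541.53: home furniture, £250.00 or more → 7.25% → £39.26
Greeting card £7.90: all other goods → 6.5% → £0.51
Area rug (5x8) £289.68: home furniture, £250.00 or more → 7.25% → £21.00
Bar stool £78.92: home furniture, under £250.00 → 0% → £0.00
Floor lamp £73.92: home furniture, under £250.00 → 0% → £0.00
Dining chair £74.04: home furniture, under £250.00 → 0% → £0.00
Picture frame (8x10) £27.74: all other goods → 6.5% → £1.80
Wall clock £17.42: all other goods → 6.5% → £1.13
Total tax = £1.16 + £39.26 + £0.51 + £21.00 + £1.80 + £1.13 = £64.86

£64.86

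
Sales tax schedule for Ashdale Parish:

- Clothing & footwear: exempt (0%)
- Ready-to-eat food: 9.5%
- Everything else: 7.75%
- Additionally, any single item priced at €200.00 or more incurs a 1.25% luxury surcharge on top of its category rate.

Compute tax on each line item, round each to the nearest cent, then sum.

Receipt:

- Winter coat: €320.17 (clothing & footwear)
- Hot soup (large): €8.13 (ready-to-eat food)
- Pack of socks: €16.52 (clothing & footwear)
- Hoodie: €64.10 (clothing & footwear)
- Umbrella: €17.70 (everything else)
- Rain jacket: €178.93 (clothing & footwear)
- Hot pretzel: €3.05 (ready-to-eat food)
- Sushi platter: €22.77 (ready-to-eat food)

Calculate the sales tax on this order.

Winter coat €320.17: clothing & footwear → 0% + 1.25% surcharge = 1.25% → €4.00
Hot soup (large) €8.13: ready-to-eat food → 9.5% → €0.77
Pack of socks €16.52: clothing & footwear → 0% → €0.00
Hoodie €64.10: clothing & footwear → 0% → €0.00
Umbrella €17.70: everything else → 7.75% → €1.37
Rain jacket €178.93: clothing & footwear → 0% → €0.00
Hot pretzel €3.05: ready-to-eat food → 9.5% → €0.29
Sushi platter €22.77: ready-to-eat food → 9.5% → €2.16
Total tax = €4.00 + €0.77 + €1.37 + €0.29 + €2.16 = €8.59

€8.59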